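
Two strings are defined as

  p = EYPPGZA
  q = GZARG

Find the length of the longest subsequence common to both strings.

Taking G at p[5]=q[1], then Z at p[6]=q[2], then A at p[7]=q[3] gives a common subsequence of length 3. Since dp[7][5] = 3, nothing longer is possible.

3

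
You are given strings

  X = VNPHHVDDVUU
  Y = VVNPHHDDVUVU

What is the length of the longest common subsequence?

Let dp[i][j] be the LCS length of the first i characters of X and the first j characters of Y. dp[i][j] = dp[i-1][j-1]+1 when the i-th and j-th characters match, else max(dp[i-1][j], dp[i][j-1]).
    ·  V  V  N  P  H  H  D  D  V  U  V  U
 ·  0  0  0  0  0  0  0  0  0  0  0  0  0
 V  0  1  1  1  1  1  1  1  1  1  1  1  1
 N  0  1  1  2  2  2  2  2  2  2  2  2  2
 P  0  1  1  2  3  3  3  3  3  3  3  3  3
 H  0  1  1  2  3  4  4  4  4  4  4  4  4
 H  0  1  1  2  3  4  5  5  5  5  5  5  5
 V  0  1  2  2  3  4  5  5  5  6  6  6  6
 D  0  1  2  2  3  4  5  6  6  6  6  6  6
 D  0  1  2  2  3  4  5  6  7  7  7  7  7
 V  0  1  2  2  3  4  5  6  7  8  8  8  8
 U  0  1  2  2  3  4  5  6  7  8  9  9  9
 U  0  1  2  2  3  4  5  6  7  8  9  9 10
dp[11][12] = 10. One LCS (by backtracking along matches): VNPHHDDVUU.

10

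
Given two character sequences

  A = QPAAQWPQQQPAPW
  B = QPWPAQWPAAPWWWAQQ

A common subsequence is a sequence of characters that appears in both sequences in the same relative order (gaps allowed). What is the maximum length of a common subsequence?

9

Pick Q [1,1] → P [2,4] → A [4,5] → Q [5,6] → W [6,7] → P [7,8] → A [12,10] → P [13,11] → W [14,14]; all 9 characters appear in both, in order. The LCS DP gives dp[14][17] = 9, so this is optimal.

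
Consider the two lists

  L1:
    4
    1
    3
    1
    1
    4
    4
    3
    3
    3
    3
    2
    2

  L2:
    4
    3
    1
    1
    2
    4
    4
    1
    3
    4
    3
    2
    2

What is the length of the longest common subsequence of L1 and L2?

10

Taking 4 (L1 #1, L2 #1), then 3 (L1 #3, L2 #2), then 1 (L1 #4, L2 #3), then 1 (L1 #5, L2 #4), then 4 (L1 #6, L2 #6), then 4 (L1 #7, L2 #7), then 3 (L1 #8, L2 #9), then 3 (L1 #11, L2 #11), then 2 (L1 #12, L2 #12), then 2 (L1 #13, L2 #13) gives a common subsequence of length 10. The LCS DP gives dp[13][13] = 10, so this is optimal.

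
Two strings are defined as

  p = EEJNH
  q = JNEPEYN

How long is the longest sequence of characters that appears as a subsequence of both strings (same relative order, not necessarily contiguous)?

Let dp[i][j] be the LCS length of the first i characters of p and the first j characters of q. dp[i][j] = dp[i-1][j-1]+1 when the i-th and j-th characters match, else max(dp[i-1][j], dp[i][j-1]).
    ·  J  N  E  P  E  Y  N
 ·  0  0  0  0  0  0  0  0
 E  0  0  0  1  1  1  1  1
 E  0  0  0  1  1  2  2  2
 J  0  1  1  1  1  2  2  2
 N  0  1  2  2  2  2  2  3
 H  0  1  2  2  2  2  2  3
dp[5][7] = 3. One LCS (by backtracking along matches): EEN.

3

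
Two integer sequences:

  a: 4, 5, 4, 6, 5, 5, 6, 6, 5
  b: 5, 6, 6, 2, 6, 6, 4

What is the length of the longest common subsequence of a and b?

Pick 5 [2,1] → 6 [4,3] → 6 [7,5] → 6 [8,6]; all 4 values appear in both, in order, and the DP table's final entry dp[9][7] is also 4, so no common subsequence is longer.

4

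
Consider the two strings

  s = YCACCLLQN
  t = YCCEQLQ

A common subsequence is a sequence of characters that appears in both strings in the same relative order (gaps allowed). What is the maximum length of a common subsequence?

Let dp[i][j] be the LCS length of the first i characters of s and the first j characters of t. dp[i][j] = dp[i-1][j-1]+1 when the i-th and j-th characters match, else max(dp[i-1][j], dp[i][j-1]).
    ·  Y  C  C  E  Q  L  Q
 ·  0  0  0  0  0  0  0  0
 Y  0  1  1  1  1  1  1  1
 C  0  1  2  2  2  2  2  2
 A  0  1  2  2  2  2  2  2
 C  0  1  2  3  3  3  3  3
 C  0  1  2  3  3  3  3  3
 L  0  1  2  3  3  3  4  4
 L  0  1  2  3  3  3  4  4
 Q  0  1  2  3  3  4  4  5
 N  0  1  2  3  3  4  4  5
dp[9][7] = 5. One LCS (by backtracking along matches): YCCLQ.

5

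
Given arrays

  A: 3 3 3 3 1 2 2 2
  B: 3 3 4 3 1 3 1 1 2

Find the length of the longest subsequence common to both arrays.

Let dp[i][j] be the LCS length of the first i values of A and the first j values of B. dp[i][j] = dp[i-1][j-1]+1 when the i-th and j-th values match, else max(dp[i-1][j], dp[i][j-1]).
    ·  3  3  4  3  1  3  1  1  2
 ·  0  0  0  0  0  0  0  0  0  0
 3  0  1  1  1  1  1  1  1  1  1
 3  0  1  2  2  2  2  2  2  2  2
 3  0  1  2  2  3  3  3  3  3  3
 3  0  1  2  2  3  3  4  4  4  4
 1  0  1  2  2  3  4  4  5  5  5
 2  0  1  2  2  3  4  4  5  5  6
 2  0  1  2  2  3  4  4  5  5  6
 2  0  1  2  2  3  4  4  5  5  6
dp[8][9] = 6. One LCS (by backtracking along matches): 3, 3, 3, 3, 1, 2.

6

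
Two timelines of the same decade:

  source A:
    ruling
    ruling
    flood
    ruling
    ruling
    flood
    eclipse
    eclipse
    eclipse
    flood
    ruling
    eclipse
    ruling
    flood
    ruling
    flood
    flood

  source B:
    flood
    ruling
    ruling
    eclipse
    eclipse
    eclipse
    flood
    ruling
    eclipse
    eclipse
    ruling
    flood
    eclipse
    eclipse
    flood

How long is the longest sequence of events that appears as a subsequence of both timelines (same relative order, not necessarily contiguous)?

Pick flood (source A #3, source B #1), ruling (source A #4, source B #2), ruling (source A #5, source B #3), eclipse (source A #7, source B #4), eclipse (source A #8, source B #5), eclipse (source A #9, source B #6), flood (source A #10, source B #7), ruling (source A #11, source B #8), eclipse (source A #12, source B #10), ruling (source A #13, source B #11), flood (source A #14, source B #12), flood (source A #17, source B #15); all 12 events appear in both, in order. Since dp[17][15] = 12, nothing longer is possible.

12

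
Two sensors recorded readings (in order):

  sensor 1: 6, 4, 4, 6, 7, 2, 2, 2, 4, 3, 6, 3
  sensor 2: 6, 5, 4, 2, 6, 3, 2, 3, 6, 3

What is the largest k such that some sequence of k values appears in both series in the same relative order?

7

Let dp[i][j] be the LCS length of the first i values of sensor 1 and the first j values of sensor 2. dp[i][j] = dp[i-1][j-1]+1 when the i-th and j-th values match, else max(dp[i-1][j], dp[i][j-1]).
    ·  6  5  4  2  6  3  2  3  6  3
 ·  0  0  0  0  0  0  0  0  0  0  0
 6  0  1  1  1  1  1  1  1  1  1  1
 4  0  1  1  2  2  2  2  2  2  2  2
 4  0  1  1  2  2  2  2  2  2  2  2
 6  0  1  1  2  2  3  3  3  3  3  3
 7  0  1  1  2  2  3  3  3  3  3  3
 2  0  1  1  2  3  3  3  4  4  4  4
 2  0  1  1  2  3  3  3  4  4  4  4
 2  0  1  1  2  3  3  3  4  4  4  4
 4  0  1  1  2  3  3  3  4  4  4  4
 3  0  1  1  2  3  3  4  4  5  5  5
 6  0  1  1  2  3  4  4  4  5  6  6
 3  0  1  1  2  3  4  5  5  5  6  7
dp[12][10] = 7. One LCS (by backtracking along matches): 6, 4, 6, 2, 3, 6, 3.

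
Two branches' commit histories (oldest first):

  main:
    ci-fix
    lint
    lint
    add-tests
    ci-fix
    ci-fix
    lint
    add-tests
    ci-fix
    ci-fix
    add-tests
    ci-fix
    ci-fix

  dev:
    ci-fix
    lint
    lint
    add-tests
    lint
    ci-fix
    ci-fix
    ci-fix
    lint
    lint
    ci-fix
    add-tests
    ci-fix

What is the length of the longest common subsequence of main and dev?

One common subsequence of length 10: ci-fix (main #1, dev #1), lint (main #2, dev #2), lint (main #3, dev #3), add-tests (main #4, dev #4), ci-fix (main #5, dev #7), ci-fix (main #6, dev #8), lint (main #7, dev #10), ci-fix (main #10, dev #11), add-tests (main #11, dev #12), ci-fix (main #13, dev #13). Since dp[13][13] = 10, nothing longer is possible.

10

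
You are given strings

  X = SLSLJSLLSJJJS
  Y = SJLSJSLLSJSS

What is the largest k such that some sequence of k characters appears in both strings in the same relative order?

10

Taking S (X #1, Y #1), L (X #2, Y #3), S (X #3, Y #4), J (X #5, Y #5), S (X #6, Y #6), L (X #7, Y #7), L (X #8, Y #8), S (X #9, Y #9), J (X #10, Y #10), S (X #13, Y #12) gives a common subsequence of length 10. dp[13][12] = 10 confirms this is the maximum.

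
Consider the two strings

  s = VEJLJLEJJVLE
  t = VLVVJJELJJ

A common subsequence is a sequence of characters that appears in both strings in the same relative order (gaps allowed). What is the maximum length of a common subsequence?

6

Let dp[i][j] be the LCS length of the first i characters of s and the first j characters of t. dp[i][j] = dp[i-1][j-1]+1 when the i-th and j-th characters match, else max(dp[i-1][j], dp[i][j-1]).
    ·  V  L  V  V  J  J  E  L  J  J
 ·  0  0  0  0  0  0  0  0  0  0  0
 V  0  1  1  1  1  1  1  1  1  1  1
 E  0  1  1  1  1  1  1  2  2  2  2
 J  0  1  1  1  1  2  2  2  2  3  3
 L  0  1  2  2  2  2  2  2  3  3  3
 J  0  1  2  2  2  3  3  3  3  4  4
 L  0  1  2  2  2  3  3  3  4  4  4
 E  0  1  2  2  2  3  3  4  4  4  4
 J  0  1  2  2  2  3  4  4  4  5  5
 J  0  1  2  2  2  3  4  4  4  5  6
 V  0  1  2  3  3  3  4  4  4  5  6
 L  0  1  2  3  3  3  4  4  5  5  6
 E  0  1  2  3  3  3  4  5  5  5  6
dp[12][10] = 6. One LCS (by backtracking along matches): VJJLJJ.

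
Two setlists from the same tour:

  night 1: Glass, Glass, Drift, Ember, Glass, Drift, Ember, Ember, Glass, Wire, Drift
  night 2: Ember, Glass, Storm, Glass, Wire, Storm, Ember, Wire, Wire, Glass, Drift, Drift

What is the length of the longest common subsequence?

6

Pick Glass [1,2], then Glass [2,4], then Ember [4,7], then Glass [5,10], then Drift [6,11], then Drift [11,12]; all 6 songs appear in both, in order. Since dp[11][12] = 6, nothing longer is possible.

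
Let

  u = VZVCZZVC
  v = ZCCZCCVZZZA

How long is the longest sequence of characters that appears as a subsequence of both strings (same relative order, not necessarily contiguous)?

Taking V [1,7]; then Z [2,8]; then Z [5,9]; then Z [6,10] gives a common subsequence of length 4. The LCS DP gives dp[8][11] = 4, so this is optimal.

4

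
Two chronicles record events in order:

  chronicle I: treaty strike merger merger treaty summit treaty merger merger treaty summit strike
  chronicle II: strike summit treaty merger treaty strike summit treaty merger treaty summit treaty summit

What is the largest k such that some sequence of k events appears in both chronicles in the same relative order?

Pick treaty (chronicle I #1, chronicle II #3) → merger (chronicle I #4, chronicle II #4) → treaty (chronicle I #5, chronicle II #5) → summit (chronicle I #6, chronicle II #7) → treaty (chronicle I #7, chronicle II #8) → merger (chronicle I #8, chronicle II #9) → treaty (chronicle I #10, chronicle II #12) → summit (chronicle I #11, chronicle II #13); all 8 events appear in both, in order. The LCS DP gives dp[12][13] = 8, so this is optimal.

8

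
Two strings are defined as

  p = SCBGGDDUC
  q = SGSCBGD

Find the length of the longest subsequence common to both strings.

Match S at p[1]=q[3], C at p[2]=q[4], B at p[3]=q[5], G at p[5]=q[6], D at p[7]=q[7] — 5 characters in the same relative order in both. dp[9][7] = 5 confirms this is the maximum.

5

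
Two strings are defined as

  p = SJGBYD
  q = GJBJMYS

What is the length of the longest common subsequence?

3

Let dp[i][j] be the LCS length of the first i characters of p and the first j characters of q. dp[i][j] = dp[i-1][j-1]+1 when the i-th and j-th characters match, else max(dp[i-1][j], dp[i][j-1]).
    ·  G  J  B  J  M  Y  S
 ·  0  0  0  0  0  0  0  0
 S  0  0  0  0  0  0  0  1
 J  0  0  1  1  1  1  1  1
 G  0  1  1  1  1  1  1  1
 B  0  1  1  2  2  2  2  2
 Y  0  1  1  2  2  2  3  3
 D  0  1  1  2  2  2  3  3
dp[6][7] = 3. One LCS (by backtracking along matches): JBY.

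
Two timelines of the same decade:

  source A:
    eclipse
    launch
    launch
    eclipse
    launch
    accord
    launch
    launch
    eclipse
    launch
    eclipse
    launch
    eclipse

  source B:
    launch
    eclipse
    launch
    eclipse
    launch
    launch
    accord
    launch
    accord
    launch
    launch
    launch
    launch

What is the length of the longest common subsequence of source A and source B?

Pick eclipse [1,4] → launch [2,5] → launch [3,6] → launch [5,8] → accord [6,9] → launch [7,10] → launch [8,11] → launch [10,12] → launch [12,13]; all 9 events appear in both, in order. The LCS DP gives dp[13][13] = 9, so this is optimal.

9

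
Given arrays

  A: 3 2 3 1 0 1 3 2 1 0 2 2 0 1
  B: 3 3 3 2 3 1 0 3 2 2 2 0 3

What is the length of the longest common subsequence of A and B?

10

Taking 3 (A #1, B #3), 2 (A #2, B #4), 3 (A #3, B #5), 1 (A #4, B #6), 0 (A #5, B #7), 3 (A #7, B #8), 2 (A #8, B #9), 2 (A #11, B #10), 2 (A #12, B #11), 0 (A #13, B #12) gives a common subsequence of length 10, and the DP table's final entry dp[14][13] is also 10, so no common subsequence is longer.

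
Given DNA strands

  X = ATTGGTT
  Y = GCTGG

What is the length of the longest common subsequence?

3

Match T [3,3], then G [4,4], then G [5,5] — 3 bases in the same relative order in both, and the DP table's final entry dp[7][5] is also 3, so no common subsequence is longer.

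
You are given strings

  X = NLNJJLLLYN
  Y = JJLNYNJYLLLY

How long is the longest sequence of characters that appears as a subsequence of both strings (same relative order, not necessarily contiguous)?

7

Pick N (X #1, Y #4); then N (X #3, Y #6); then J (X #4, Y #7); then L (X #6, Y #9); then L (X #7, Y #10); then L (X #8, Y #11); then Y (X #9, Y #12); all 7 characters appear in both, in order. dp[10][12] = 7 confirms this is the maximum.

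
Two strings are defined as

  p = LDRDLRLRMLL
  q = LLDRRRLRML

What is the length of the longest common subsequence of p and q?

8

One common subsequence of length 8: L (p #1, q #2); then D (p #2, q #3); then R (p #3, q #5); then R (p #6, q #6); then L (p #7, q #7); then R (p #8, q #8); then M (p #9, q #9); then L (p #11, q #10), and the DP table's final entry dp[11][10] is also 8, so no common subsequence is longer.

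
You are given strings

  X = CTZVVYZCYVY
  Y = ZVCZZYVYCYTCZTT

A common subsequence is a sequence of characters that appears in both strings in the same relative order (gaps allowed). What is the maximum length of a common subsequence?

6

One common subsequence of length 6: C at X[1]=Y[3]; then Z at X[3]=Y[5]; then V at X[5]=Y[7]; then Y at X[6]=Y[8]; then C at X[8]=Y[9]; then Y at X[9]=Y[10], and the DP table's final entry dp[11][15] is also 6, so no common subsequence is longer.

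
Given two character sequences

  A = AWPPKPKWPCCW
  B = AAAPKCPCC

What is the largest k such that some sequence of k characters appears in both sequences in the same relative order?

Let dp[i][j] be the LCS length of the first i characters of A and the first j characters of B. dp[i][j] = dp[i-1][j-1]+1 when the i-th and j-th characters match, else max(dp[i-1][j], dp[i][j-1]).
    ·  A  A  A  P  K  C  P  C  C
 ·  0  0  0  0  0  0  0  0  0  0
 A  0  1  1  1  1  1  1  1  1  1
 W  0  1  1  1  1  1  1  1  1  1
 P  0  1  1  1  2  2  2  2  2  2
 P  0  1  1  1  2  2  2  3  3  3
 K  0  1  1  1  2  3  3  3  3  3
 P  0  1  1  1  2  3  3  4  4  4
 K  0  1  1  1  2  3  3  4  4  4
 W  0  1  1  1  2  3  3  4  4  4
 P  0  1  1  1  2  3  3  4  4  4
 C  0  1  1  1  2  3  4  4  5  5
 C  0  1  1  1  2  3  4  4  5  6
 W  0  1  1  1  2  3  4  4  5  6
dp[12][9] = 6. One LCS (by backtracking along matches): APKPCC.

6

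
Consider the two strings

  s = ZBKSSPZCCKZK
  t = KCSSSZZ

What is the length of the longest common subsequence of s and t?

5

One common subsequence of length 5: K [3,1], S [4,4], S [5,5], Z [7,6], Z [11,7]. Since dp[12][7] = 5, nothing longer is possible.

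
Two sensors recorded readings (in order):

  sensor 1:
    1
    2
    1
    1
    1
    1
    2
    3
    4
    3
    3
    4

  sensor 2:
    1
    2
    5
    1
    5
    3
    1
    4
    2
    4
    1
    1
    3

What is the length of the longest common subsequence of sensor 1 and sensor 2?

7

Taking 1 (sensor 1 #1, sensor 2 #1) → 2 (sensor 1 #2, sensor 2 #2) → 1 (sensor 1 #3, sensor 2 #4) → 1 (sensor 1 #4, sensor 2 #7) → 1 (sensor 1 #5, sensor 2 #11) → 1 (sensor 1 #6, sensor 2 #12) → 3 (sensor 1 #11, sensor 2 #13) gives a common subsequence of length 7. Since dp[12][13] = 7, nothing longer is possible.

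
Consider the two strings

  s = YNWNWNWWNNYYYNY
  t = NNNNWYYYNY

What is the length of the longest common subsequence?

9

Taking N (s #2, t #2), N (s #4, t #3), N (s #6, t #4), W (s #8, t #5), Y (s #11, t #6), Y (s #12, t #7), Y (s #13, t #8), N (s #14, t #9), Y (s #15, t #10) gives a common subsequence of length 9. The LCS DP gives dp[15][10] = 9, so this is optimal.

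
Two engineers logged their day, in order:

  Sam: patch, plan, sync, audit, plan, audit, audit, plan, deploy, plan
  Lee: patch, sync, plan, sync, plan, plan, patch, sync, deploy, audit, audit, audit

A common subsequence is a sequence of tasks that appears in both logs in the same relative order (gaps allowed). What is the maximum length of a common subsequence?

6

Match patch (Sam #1, Lee #1), plan (Sam #2, Lee #6), sync (Sam #3, Lee #8), audit (Sam #4, Lee #10), audit (Sam #6, Lee #11), audit (Sam #7, Lee #12) — 6 tasks in the same relative order in both. The LCS DP gives dp[10][12] = 6, so this is optimal.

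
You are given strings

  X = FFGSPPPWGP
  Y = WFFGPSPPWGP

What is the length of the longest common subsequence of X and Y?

9

Let dp[i][j] be the LCS length of the first i characters of X and the first j characters of Y. dp[i][j] = dp[i-1][j-1]+1 when the i-th and j-th characters match, else max(dp[i-1][j], dp[i][j-1]).
    ·  W  F  F  G  P  S  P  P  W  G  P
 ·  0  0  0  0  0  0  0  0  0  0  0  0
 F  0  0  1  1  1  1  1  1  1  1  1  1
 F  0  0  1  2  2  2  2  2  2  2  2  2
 G  0  0  1  2  3  3  3  3  3  3  3  3
 S  0  0  1  2  3  3  4  4  4  4  4  4
 P  0  0  1  2  3  4  4  5  5  5  5  5
 P  0  0  1  2  3  4  4  5  6  6  6  6
 P  0  0  1  2  3  4  4  5  6  6  6  7
 W  0  1  1  2  3  4  4  5  6  7  7  7
 G  0  1  1  2  3  4  4  5  6  7  8  8
 P  0  1  1  2  3  4  4  5  6  7  8  9
dp[10][11] = 9. One LCS (by backtracking along matches): FFGSPPWGP.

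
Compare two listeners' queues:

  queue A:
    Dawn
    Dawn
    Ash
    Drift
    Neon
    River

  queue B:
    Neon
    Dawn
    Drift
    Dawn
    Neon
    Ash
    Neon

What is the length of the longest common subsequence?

Taking Dawn [1,2]; then Dawn [2,4]; then Ash [3,6]; then Neon [5,7] gives a common subsequence of length 4. Since dp[6][7] = 4, nothing longer is possible.

4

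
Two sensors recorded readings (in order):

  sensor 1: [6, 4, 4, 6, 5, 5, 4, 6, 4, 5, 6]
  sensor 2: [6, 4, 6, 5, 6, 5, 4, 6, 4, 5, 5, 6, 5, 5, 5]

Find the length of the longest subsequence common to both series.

One common subsequence of length 10: 6 at sensor 1[1]=sensor 2[1] → 4 at sensor 1[3]=sensor 2[2] → 6 at sensor 1[4]=sensor 2[3] → 5 at sensor 1[5]=sensor 2[4] → 5 at sensor 1[6]=sensor 2[6] → 4 at sensor 1[7]=sensor 2[7] → 6 at sensor 1[8]=sensor 2[8] → 4 at sensor 1[9]=sensor 2[9] → 5 at sensor 1[10]=sensor 2[11] → 6 at sensor 1[11]=sensor 2[12], and the DP table's final entry dp[11][15] is also 10, so no common subsequence is longer.

10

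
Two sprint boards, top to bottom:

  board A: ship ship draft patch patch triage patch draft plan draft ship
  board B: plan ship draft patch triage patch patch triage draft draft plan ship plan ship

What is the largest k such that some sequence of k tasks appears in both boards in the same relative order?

Pick ship (board A #2, board B #2) → draft (board A #3, board B #3) → patch (board A #4, board B #6) → patch (board A #5, board B #7) → triage (board A #6, board B #8) → draft (board A #8, board B #10) → plan (board A #9, board B #13) → ship (board A #11, board B #14); all 8 tasks appear in both, in order, and the DP table's final entry dp[11][14] is also 8, so no common subsequence is longer.

8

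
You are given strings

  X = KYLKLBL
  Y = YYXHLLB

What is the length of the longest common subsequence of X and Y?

Taking Y at X[2]=Y[2] → L at X[3]=Y[5] → L at X[5]=Y[6] → B at X[6]=Y[7] gives a common subsequence of length 4, and the DP table's final entry dp[7][7] is also 4, so no common subsequence is longer.

4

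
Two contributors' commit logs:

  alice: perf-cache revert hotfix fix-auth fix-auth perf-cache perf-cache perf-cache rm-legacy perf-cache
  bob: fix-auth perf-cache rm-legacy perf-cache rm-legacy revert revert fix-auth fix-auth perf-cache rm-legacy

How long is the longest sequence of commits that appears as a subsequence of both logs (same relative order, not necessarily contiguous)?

Taking perf-cache (alice #1, bob #4), revert (alice #2, bob #7), fix-auth (alice #4, bob #8), fix-auth (alice #5, bob #9), perf-cache (alice #8, bob #10), rm-legacy (alice #9, bob #11) gives a common subsequence of length 6. The LCS DP gives dp[10][11] = 6, so this is optimal.

6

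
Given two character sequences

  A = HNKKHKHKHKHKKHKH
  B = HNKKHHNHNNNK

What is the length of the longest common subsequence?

One common subsequence of length 8: H (A #1, B #1); then N (A #2, B #2); then K (A #3, B #3); then K (A #4, B #4); then H (A #5, B #5); then H (A #7, B #6); then H (A #9, B #8); then K (A #15, B #12). Since dp[16][12] = 8, nothing longer is possible.

8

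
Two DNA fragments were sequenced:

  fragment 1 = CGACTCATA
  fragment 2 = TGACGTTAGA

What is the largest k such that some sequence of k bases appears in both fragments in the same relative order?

Let dp[i][j] be the LCS length of the first i bases of fragment 1 and the first j bases of fragment 2. dp[i][j] = dp[i-1][j-1]+1 when the i-th and j-th bases match, else max(dp[i-1][j], dp[i][j-1]).
    ·  T  G  A  C  G  T  T  A  G  A
 ·  0  0  0  0  0  0  0  0  0  0  0
 C  0  0  0  0  1  1  1  1  1  1  1
 G  0  0  1  1  1  2  2  2  2  2  2
 A  0  0  1  2  2  2  2  2  3  3  3
 C  0  0  1  2  3  3  3  3  3  3  3
 T  0  1  1  2  3  3  4  4  4  4  4
 C  0  1  1  2  3  3  4  4  4  4  4
 A  0  1  1  2  3  3  4  4  5  5  5
 T  0  1  1  2  3  3  4  5  5  5  5
 A  0  1  1  2  3  3  4  5  6  6  6
dp[9][10] = 6. One LCS (by backtracking along matches): GACTAA.

6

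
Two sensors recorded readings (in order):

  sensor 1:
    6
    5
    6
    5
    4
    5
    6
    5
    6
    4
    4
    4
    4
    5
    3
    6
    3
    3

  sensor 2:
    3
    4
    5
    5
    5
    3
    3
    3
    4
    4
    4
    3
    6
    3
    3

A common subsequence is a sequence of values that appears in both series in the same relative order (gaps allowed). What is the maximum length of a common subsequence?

Match 5 (sensor 1 #2, sensor 2 #3), 5 (sensor 1 #4, sensor 2 #4), 5 (sensor 1 #6, sensor 2 #5), 4 (sensor 1 #11, sensor 2 #9), 4 (sensor 1 #12, sensor 2 #10), 4 (sensor 1 #13, sensor 2 #11), 3 (sensor 1 #15, sensor 2 #12), 6 (sensor 1 #16, sensor 2 #13), 3 (sensor 1 #17, sensor 2 #14), 3 (sensor 1 #18, sensor 2 #15) — 10 values in the same relative order in both. Since dp[18][15] = 10, nothing longer is possible.

10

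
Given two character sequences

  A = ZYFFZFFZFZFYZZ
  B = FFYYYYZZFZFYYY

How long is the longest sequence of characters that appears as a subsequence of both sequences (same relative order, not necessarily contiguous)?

Pick F (A #3, B #1), F (A #4, B #2), Z (A #5, B #7), Z (A #8, B #8), F (A #9, B #9), Z (A #10, B #10), F (A #11, B #11), Y (A #12, B #14); all 8 characters appear in both, in order. Since dp[14][14] = 8, nothing longer is possible.

8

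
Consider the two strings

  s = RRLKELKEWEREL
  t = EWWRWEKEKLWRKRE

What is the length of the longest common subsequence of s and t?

One common subsequence of length 7: R [1,4]; then K [4,7]; then E [5,8]; then L [6,10]; then K [7,13]; then R [11,14]; then E [12,15]. The LCS DP gives dp[13][15] = 7, so this is optimal.

7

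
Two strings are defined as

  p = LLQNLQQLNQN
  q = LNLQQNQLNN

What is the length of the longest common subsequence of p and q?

8

Taking L at p[1]=q[1], then L at p[2]=q[3], then Q at p[3]=q[5], then N at p[4]=q[6], then Q at p[7]=q[7], then L at p[8]=q[8], then N at p[9]=q[9], then N at p[11]=q[10] gives a common subsequence of length 8. The LCS DP gives dp[11][10] = 8, so this is optimal.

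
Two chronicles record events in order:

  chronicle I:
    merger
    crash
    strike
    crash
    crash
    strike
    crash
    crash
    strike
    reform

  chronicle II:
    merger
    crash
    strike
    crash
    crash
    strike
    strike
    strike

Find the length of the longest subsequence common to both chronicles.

Pick merger [1,1], then crash [2,2], then strike [3,3], then crash [4,4], then crash [5,5], then strike [6,7], then strike [9,8]; all 7 events appear in both, in order, and the DP table's final entry dp[10][8] is also 7, so no common subsequence is longer.

7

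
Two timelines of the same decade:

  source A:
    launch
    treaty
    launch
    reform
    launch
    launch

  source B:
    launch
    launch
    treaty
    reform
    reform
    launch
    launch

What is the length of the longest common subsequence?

5

Taking launch [1,2], treaty [2,3], reform [4,5], launch [5,6], launch [6,7] gives a common subsequence of length 5. The LCS DP gives dp[6][7] = 5, so this is optimal.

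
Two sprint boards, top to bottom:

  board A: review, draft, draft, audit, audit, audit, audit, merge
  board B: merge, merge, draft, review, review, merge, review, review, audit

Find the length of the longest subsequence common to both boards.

2

Taking review at board A[1]=board B[8] → audit at board A[7]=board B[9] gives a common subsequence of length 2. Since dp[8][9] = 2, nothing longer is possible.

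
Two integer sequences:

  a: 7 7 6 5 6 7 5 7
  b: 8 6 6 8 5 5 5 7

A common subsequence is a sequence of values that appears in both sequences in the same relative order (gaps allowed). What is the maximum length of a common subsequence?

Let dp[i][j] be the LCS length of the first i values of a and the first j values of b. dp[i][j] = dp[i-1][j-1]+1 when the i-th and j-th values match, else max(dp[i-1][j], dp[i][j-1]).
    ·  8  6  6  8  5  5  5  7
 ·  0  0  0  0  0  0  0  0  0
 7  0  0  0  0  0  0  0  0  1
 7  0  0  0  0  0  0  0  0  1
 6  0  0  1  1  1  1  1  1  1
 5  0  0  1  1  1  2  2  2  2
 6  0  0  1  2  2  2  2  2  2
 7  0  0  1  2  2  2  2  2  3
 5  0  0  1  2  2  3  3  3  3
 7  0  0  1  2  2  3  3  3  4
dp[8][8] = 4. One LCS (by backtracking along matches): 6, 5, 5, 7.

4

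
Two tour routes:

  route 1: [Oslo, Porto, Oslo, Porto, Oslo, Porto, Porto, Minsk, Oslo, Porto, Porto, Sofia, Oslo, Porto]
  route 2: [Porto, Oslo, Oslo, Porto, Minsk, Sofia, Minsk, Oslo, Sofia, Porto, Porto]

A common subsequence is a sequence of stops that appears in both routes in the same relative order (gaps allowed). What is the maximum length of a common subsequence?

8

Pick Porto [2,1] → Oslo [3,2] → Oslo [5,3] → Porto [6,4] → Minsk [8,7] → Oslo [9,8] → Porto [11,10] → Porto [14,11]; all 8 stops appear in both, in order. Since dp[14][11] = 8, nothing longer is possible.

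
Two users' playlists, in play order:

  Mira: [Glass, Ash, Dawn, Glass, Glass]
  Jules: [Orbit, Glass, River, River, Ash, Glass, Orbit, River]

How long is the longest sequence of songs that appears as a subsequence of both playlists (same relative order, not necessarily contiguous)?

3

Taking Glass at Mira[1]=Jules[2] → Ash at Mira[2]=Jules[5] → Glass at Mira[4]=Jules[6] gives a common subsequence of length 3. Since dp[5][8] = 3, nothing longer is possible.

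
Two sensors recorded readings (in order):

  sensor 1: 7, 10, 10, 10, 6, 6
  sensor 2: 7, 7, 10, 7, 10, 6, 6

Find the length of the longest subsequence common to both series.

5

Taking 7 at sensor 1[1]=sensor 2[2], then 10 at sensor 1[2]=sensor 2[3], then 10 at sensor 1[4]=sensor 2[5], then 6 at sensor 1[5]=sensor 2[6], then 6 at sensor 1[6]=sensor 2[7] gives a common subsequence of length 5. dp[6][7] = 5 confirms this is the maximum.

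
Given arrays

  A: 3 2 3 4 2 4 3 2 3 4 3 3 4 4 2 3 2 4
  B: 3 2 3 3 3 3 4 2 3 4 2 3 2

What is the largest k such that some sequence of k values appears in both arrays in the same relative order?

11

One common subsequence of length 11: 3 [1,1] → 2 [2,2] → 3 [3,4] → 3 [7,5] → 3 [9,6] → 4 [10,7] → 3 [12,9] → 4 [14,10] → 2 [15,11] → 3 [16,12] → 2 [17,13]. The LCS DP gives dp[18][13] = 11, so this is optimal.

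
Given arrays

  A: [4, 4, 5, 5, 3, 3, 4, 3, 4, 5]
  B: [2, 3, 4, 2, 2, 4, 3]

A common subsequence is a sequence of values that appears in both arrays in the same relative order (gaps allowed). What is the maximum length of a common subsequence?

One common subsequence of length 3: 4 at A[1]=B[3]; then 4 at A[7]=B[6]; then 3 at A[8]=B[7], and the DP table's final entry dp[10][7] is also 3, so no common subsequence is longer.

3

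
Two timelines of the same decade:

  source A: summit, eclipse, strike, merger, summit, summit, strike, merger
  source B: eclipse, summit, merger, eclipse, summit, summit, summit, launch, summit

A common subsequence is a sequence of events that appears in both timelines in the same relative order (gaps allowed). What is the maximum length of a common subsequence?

4

Pick summit at source A[1]=source B[2]; then eclipse at source A[2]=source B[4]; then summit at source A[5]=source B[7]; then summit at source A[6]=source B[9]; all 4 events appear in both, in order. Since dp[8][9] = 4, nothing longer is possible.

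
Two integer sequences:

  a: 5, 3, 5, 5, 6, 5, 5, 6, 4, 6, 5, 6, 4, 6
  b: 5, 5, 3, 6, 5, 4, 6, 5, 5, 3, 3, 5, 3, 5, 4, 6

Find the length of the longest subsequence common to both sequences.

9

Taking 5 at a[1]=b[2]; then 3 at a[2]=b[3]; then 5 at a[3]=b[5]; then 5 at a[4]=b[8]; then 5 at a[6]=b[9]; then 5 at a[7]=b[12]; then 5 at a[11]=b[14]; then 4 at a[13]=b[15]; then 6 at a[14]=b[16] gives a common subsequence of length 9. The LCS DP gives dp[14][16] = 9, so this is optimal.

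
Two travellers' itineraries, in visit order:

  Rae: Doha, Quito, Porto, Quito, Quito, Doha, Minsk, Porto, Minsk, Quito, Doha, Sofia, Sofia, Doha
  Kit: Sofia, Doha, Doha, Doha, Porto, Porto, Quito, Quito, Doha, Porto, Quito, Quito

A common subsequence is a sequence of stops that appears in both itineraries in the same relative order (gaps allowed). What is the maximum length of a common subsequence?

7

Match Doha (Rae #1, Kit #4), then Porto (Rae #3, Kit #6), then Quito (Rae #4, Kit #7), then Quito (Rae #5, Kit #8), then Doha (Rae #6, Kit #9), then Porto (Rae #8, Kit #10), then Quito (Rae #10, Kit #12) — 7 stops in the same relative order in both. The LCS DP gives dp[14][12] = 7, so this is optimal.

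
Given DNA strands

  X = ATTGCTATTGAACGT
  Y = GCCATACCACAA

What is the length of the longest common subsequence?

7

Match G at X[4]=Y[1] → C at X[5]=Y[3] → A at X[7]=Y[4] → T at X[9]=Y[5] → A at X[11]=Y[6] → A at X[12]=Y[9] → C at X[13]=Y[10] — 7 bases in the same relative order in both. Since dp[15][12] = 7, nothing longer is possible.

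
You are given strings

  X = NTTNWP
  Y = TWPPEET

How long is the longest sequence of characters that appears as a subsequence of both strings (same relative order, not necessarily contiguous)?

3

Match T (X #3, Y #1); then W (X #5, Y #2); then P (X #6, Y #4) — 3 characters in the same relative order in both, and the DP table's final entry dp[6][7] is also 3, so no common subsequence is longer.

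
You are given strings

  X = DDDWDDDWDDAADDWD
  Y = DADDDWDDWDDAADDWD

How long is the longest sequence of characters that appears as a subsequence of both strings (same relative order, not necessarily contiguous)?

15

Match D [1,3] → D [2,4] → D [3,5] → W [4,6] → D [6,7] → D [7,8] → W [8,9] → D [9,10] → D [10,11] → A [11,12] → A [12,13] → D [13,14] → D [14,15] → W [15,16] → D [16,17] — 15 characters in the same relative order in both. Since dp[16][17] = 15, nothing longer is possible.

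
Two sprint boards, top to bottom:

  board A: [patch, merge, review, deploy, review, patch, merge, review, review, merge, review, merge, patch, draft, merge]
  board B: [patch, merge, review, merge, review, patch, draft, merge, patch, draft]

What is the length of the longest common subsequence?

8

Pick patch at board A[1]=board B[1] → merge at board A[2]=board B[2] → review at board A[3]=board B[3] → review at board A[5]=board B[5] → patch at board A[6]=board B[6] → merge at board A[12]=board B[8] → patch at board A[13]=board B[9] → draft at board A[14]=board B[10]; all 8 tasks appear in both, in order. Since dp[15][10] = 8, nothing longer is possible.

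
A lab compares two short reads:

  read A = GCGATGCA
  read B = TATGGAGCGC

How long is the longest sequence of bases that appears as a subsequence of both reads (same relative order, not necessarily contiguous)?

One common subsequence of length 5: G at read A[1]=read B[4] → G at read A[3]=read B[5] → A at read A[4]=read B[6] → G at read A[6]=read B[9] → C at read A[7]=read B[10]. dp[8][10] = 5 confirms this is the maximum.

5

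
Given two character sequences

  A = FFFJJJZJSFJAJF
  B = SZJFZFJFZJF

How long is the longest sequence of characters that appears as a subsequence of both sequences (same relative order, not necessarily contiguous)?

One common subsequence of length 6: F (A #1, B #4), F (A #2, B #6), F (A #3, B #8), Z (A #7, B #9), J (A #13, B #10), F (A #14, B #11). The LCS DP gives dp[14][11] = 6, so this is optimal.

6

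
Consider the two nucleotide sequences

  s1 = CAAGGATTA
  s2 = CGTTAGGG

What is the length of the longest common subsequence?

Taking C (s1 #1, s2 #1), G (s1 #5, s2 #2), T (s1 #7, s2 #3), T (s1 #8, s2 #4), A (s1 #9, s2 #5) gives a common subsequence of length 5. The LCS DP gives dp[9][8] = 5, so this is optimal.

5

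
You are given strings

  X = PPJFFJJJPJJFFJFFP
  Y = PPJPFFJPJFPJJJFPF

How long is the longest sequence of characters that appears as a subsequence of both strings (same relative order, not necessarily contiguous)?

13

Pick P [1,1]; then P [2,2]; then J [3,3]; then F [4,5]; then F [5,6]; then J [6,7]; then J [7,9]; then P [9,11]; then J [10,12]; then J [11,13]; then J [14,14]; then F [15,15]; then F [16,17]; all 13 characters appear in both, in order. dp[17][17] = 13 confirms this is the maximum.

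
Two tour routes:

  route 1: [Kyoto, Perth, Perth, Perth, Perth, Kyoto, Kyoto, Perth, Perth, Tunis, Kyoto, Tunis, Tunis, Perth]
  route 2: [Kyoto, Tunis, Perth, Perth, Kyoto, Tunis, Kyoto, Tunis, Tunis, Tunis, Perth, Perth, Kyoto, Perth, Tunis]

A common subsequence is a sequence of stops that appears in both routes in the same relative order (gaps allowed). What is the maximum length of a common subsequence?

9

One common subsequence of length 9: Kyoto [1,1], Perth [4,3], Perth [5,4], Kyoto [6,5], Kyoto [7,7], Perth [8,11], Perth [9,12], Kyoto [11,13], Tunis [13,15]. Since dp[14][15] = 9, nothing longer is possible.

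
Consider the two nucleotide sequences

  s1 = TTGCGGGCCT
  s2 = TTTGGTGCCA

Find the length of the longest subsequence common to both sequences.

Pick T at s1[1]=s2[2] → T at s1[2]=s2[3] → G at s1[3]=s2[4] → G at s1[5]=s2[5] → G at s1[7]=s2[7] → C at s1[8]=s2[8] → C at s1[9]=s2[9]; all 7 bases appear in both, in order. The LCS DP gives dp[10][10] = 7, so this is optimal.

7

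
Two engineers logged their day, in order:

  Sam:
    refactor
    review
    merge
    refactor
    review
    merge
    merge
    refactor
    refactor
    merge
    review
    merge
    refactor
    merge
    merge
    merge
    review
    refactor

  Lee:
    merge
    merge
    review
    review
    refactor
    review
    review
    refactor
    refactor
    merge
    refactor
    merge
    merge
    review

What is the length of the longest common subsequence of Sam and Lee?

Match refactor (Sam #1, Lee #5), then review (Sam #2, Lee #6), then review (Sam #5, Lee #7), then refactor (Sam #8, Lee #8), then refactor (Sam #9, Lee #9), then merge (Sam #12, Lee #10), then refactor (Sam #13, Lee #11), then merge (Sam #15, Lee #12), then merge (Sam #16, Lee #13), then review (Sam #17, Lee #14) — 10 tasks in the same relative order in both. The LCS DP gives dp[18][14] = 10, so this is optimal.

10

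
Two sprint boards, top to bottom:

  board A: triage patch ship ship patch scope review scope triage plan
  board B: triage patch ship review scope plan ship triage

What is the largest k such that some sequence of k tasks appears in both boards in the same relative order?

Taking triage (board A #1, board B #1); then patch (board A #2, board B #2); then ship (board A #4, board B #3); then review (board A #7, board B #4); then scope (board A #8, board B #5); then triage (board A #9, board B #8) gives a common subsequence of length 6. dp[10][8] = 6 confirms this is the maximum.

6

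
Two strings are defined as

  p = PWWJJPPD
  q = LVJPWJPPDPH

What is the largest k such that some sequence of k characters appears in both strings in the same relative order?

Let dp[i][j] be the LCS length of the first i characters of p and the first j characters of q. dp[i][j] = dp[i-1][j-1]+1 when the i-th and j-th characters match, else max(dp[i-1][j], dp[i][j-1]).
    ·  L  V  J  P  W  J  P  P  D  P  H
 ·  0  0  0  0  0  0  0  0  0  0  0  0
 P  0  0  0  0  1  1  1  1  1  1  1  1
 W  0  0  0  0  1  2  2  2  2  2  2  2
 W  0  0  0  0  1  2  2  2  2  2  2  2
 J  0  0  0  1  1  2  3  3  3  3  3  3
 J  0  0  0  1  1  2  3  3  3  3  3  3
 P  0  0  0  1  2  2  3  4  4  4  4  4
 P  0  0  0  1  2  2  3  4  5  5  5  5
 D  0  0  0  1  2  2  3  4  5  6  6  6
dp[8][11] = 6. One LCS (by backtracking along matches): PWJPPD.

6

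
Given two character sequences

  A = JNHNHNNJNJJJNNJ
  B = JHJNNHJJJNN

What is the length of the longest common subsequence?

One common subsequence of length 9: J (A #1, B #3), then N (A #2, B #4), then N (A #4, B #5), then H (A #5, B #6), then J (A #10, B #7), then J (A #11, B #8), then J (A #12, B #9), then N (A #13, B #10), then N (A #14, B #11). Since dp[15][11] = 9, nothing longer is possible.

9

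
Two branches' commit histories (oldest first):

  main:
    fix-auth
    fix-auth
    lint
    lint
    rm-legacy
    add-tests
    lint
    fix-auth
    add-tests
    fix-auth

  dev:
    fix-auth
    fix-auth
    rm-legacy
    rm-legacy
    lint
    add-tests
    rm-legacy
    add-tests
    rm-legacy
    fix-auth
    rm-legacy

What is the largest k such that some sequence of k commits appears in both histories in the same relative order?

6

One common subsequence of length 6: fix-auth [1,1] → fix-auth [2,2] → lint [3,5] → rm-legacy [5,7] → add-tests [6,8] → fix-auth [8,10]. Since dp[10][11] = 6, nothing longer is possible.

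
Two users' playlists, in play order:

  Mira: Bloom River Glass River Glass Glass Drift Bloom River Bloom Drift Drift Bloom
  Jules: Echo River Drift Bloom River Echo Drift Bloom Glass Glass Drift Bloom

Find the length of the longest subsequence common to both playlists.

One common subsequence of length 7: River [4,2], Drift [7,3], Bloom [8,4], River [9,5], Bloom [10,8], Drift [12,11], Bloom [13,12]. Since dp[13][12] = 7, nothing longer is possible.

7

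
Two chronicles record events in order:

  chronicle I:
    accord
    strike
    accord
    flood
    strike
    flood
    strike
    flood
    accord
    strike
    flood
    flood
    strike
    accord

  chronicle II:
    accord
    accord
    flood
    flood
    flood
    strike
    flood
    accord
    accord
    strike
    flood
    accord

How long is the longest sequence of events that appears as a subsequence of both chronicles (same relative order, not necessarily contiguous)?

Match accord [1,1]; then accord [3,2]; then flood [4,4]; then flood [6,5]; then strike [7,6]; then flood [8,7]; then accord [9,9]; then strike [10,10]; then flood [12,11]; then accord [14,12] — 10 events in the same relative order in both. dp[14][12] = 10 confirms this is the maximum.

10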